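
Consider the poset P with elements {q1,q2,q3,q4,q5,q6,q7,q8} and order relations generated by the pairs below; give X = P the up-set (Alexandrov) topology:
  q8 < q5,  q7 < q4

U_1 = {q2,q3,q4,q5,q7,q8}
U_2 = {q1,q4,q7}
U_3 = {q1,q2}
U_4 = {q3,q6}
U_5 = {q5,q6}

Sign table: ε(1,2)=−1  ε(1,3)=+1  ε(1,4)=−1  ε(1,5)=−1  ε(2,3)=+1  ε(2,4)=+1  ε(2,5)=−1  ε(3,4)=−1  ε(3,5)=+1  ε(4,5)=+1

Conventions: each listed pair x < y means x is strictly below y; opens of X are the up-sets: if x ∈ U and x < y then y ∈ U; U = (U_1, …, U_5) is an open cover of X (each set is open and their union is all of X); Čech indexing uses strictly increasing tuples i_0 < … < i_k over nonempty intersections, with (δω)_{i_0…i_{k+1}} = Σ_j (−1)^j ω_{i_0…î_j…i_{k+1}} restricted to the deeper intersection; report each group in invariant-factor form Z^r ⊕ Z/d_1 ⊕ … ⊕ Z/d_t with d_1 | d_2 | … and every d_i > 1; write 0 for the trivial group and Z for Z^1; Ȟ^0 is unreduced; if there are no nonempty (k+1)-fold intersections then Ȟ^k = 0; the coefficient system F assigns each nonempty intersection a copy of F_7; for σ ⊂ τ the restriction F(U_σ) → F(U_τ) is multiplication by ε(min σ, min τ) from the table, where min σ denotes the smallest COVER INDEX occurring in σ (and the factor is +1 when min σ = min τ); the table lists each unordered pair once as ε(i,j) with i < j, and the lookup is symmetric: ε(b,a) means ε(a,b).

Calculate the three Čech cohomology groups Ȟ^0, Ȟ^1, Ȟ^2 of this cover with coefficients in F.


Ȟ^0 = 0, Ȟ^1 = Z/7 and Ȟ^2 = 0

nerve of the cover:
  U12={q4,q7} U13={q2} U14={q3} U15={q5} U23={q1} U45={q6}
C dims 5,6; δ0: rk_F7 5
Ȟ^0 = (5 − 5) − 0 = 0, so Ȟ^0 ≅ 0
Ȟ^1 = (6 − 0) − 5 = 1, so Ȟ^1 ≅ Z/7
Ȟ^2 = (0 − 0) − 0 = 0, so Ȟ^2 ≅ 0


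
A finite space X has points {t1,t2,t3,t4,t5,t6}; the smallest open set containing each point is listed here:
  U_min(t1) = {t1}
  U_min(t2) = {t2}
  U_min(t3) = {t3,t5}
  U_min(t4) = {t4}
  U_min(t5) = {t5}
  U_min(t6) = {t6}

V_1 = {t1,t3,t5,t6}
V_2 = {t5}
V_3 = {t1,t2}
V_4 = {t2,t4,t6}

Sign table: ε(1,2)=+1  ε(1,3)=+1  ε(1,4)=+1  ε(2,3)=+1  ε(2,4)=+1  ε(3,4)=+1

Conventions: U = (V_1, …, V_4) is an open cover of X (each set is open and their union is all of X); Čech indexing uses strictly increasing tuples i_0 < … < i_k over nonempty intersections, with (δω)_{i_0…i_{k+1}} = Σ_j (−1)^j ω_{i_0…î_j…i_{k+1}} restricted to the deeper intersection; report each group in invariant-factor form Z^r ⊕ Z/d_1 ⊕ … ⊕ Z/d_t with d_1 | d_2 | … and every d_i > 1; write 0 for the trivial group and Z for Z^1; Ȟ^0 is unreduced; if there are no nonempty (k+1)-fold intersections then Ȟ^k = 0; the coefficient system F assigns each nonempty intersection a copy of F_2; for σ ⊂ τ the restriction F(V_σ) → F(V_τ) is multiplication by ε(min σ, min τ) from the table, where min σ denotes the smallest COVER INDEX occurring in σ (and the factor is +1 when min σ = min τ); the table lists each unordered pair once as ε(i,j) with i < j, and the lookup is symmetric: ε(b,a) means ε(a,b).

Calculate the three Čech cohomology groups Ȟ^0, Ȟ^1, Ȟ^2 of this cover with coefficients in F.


Ȟ^0 ≅ Z/2, Ȟ^1 ≅ Z/2, Ȟ^2 ≅ 0

nonempty intersections:
  V12={t5} V13={t1} V14={t6} V34={t2}
C dims 4,4; δ0: rk_F2 3
Ȟ^0: (4−3)−0=1 ⇒ Z/2
Ȟ^1: (4−0)−3=1 ⇒ Z/2
Ȟ^2: (0−0)−0=0 ⇒ 0


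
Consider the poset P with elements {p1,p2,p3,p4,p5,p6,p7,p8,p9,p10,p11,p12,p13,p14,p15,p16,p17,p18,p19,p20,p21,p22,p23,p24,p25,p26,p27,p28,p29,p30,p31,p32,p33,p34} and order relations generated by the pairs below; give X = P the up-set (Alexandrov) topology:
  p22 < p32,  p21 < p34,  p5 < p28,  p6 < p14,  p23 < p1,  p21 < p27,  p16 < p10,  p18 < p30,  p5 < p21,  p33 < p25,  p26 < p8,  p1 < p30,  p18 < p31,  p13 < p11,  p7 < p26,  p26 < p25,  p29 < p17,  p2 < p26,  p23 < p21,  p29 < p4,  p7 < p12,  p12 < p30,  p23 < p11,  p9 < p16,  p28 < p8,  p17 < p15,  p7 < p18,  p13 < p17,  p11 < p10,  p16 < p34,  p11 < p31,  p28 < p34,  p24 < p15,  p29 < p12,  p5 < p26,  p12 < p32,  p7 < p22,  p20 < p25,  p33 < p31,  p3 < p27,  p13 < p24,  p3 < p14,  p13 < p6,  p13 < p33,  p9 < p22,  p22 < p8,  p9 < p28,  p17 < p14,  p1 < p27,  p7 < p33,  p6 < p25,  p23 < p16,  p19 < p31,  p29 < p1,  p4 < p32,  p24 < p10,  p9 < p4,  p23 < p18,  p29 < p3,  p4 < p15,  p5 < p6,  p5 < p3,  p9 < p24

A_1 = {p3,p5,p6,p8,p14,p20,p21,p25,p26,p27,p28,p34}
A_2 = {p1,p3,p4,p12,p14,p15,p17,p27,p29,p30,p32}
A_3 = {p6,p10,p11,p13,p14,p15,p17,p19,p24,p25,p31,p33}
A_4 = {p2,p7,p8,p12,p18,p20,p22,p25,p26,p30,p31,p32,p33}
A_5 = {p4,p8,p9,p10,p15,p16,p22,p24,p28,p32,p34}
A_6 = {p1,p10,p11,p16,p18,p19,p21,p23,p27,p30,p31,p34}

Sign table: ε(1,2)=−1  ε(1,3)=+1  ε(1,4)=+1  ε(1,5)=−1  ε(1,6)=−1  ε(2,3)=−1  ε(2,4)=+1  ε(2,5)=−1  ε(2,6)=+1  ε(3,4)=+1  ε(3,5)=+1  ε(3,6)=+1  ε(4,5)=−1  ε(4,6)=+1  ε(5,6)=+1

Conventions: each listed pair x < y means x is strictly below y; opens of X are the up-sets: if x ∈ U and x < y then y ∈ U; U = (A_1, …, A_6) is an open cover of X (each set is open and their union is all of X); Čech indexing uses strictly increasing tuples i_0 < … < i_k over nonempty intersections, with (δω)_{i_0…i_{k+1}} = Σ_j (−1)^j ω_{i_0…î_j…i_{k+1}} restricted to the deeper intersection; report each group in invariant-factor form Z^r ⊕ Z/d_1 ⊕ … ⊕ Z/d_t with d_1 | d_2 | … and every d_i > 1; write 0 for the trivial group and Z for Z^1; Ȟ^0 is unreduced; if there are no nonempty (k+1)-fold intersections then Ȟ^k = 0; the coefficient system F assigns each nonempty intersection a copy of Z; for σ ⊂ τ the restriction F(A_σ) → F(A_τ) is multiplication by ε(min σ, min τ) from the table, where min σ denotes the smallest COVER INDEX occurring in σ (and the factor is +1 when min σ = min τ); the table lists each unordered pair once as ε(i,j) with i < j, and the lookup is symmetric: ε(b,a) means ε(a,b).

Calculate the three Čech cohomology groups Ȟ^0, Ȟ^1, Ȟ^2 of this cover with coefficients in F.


nonempty overlaps:
  A12={p3,p14,p27} A13={p6,p14,p25} A14={p8,p20,p25,p26} A15={p8,p28,p34} A16={p21,p27,p34} A23={p14,p15,p17} A24={p12,p30,p32} A25={p4,p15,p32} A26={p1,p27,p30} A34={p25,p31,p33} A35={p10,p15,p24} A36={p10,p11,p19,p31} A45={p8,p22,p32} A46={p18,p30,p31} A56={p10,p16,p34}
  A123={p14} A126={p27} A134={p25} A145={p8} A156={p34} A235={p15} A245={p32} A246={p30} A346={p31} A356={p10}
C dims 6,15,10; δ0: rk 6, SNF 1^5·2; δ1: rk 9, SNF 1^9
degree 0: 6−6−0 = 0 → Ȟ^0 ≅ 0
degree 1: 15−9−6 = 0 plus torsion [2] → Ȟ^1 ≅ Z/2
degree 2: 10−0−9 = 1 → Ȟ^2 ≅ Z

Ȟ^0(U;F) ≅ 0,  Ȟ^1(U;F) ≅ Z/2,  Ȟ^2(U;F) ≅ Z


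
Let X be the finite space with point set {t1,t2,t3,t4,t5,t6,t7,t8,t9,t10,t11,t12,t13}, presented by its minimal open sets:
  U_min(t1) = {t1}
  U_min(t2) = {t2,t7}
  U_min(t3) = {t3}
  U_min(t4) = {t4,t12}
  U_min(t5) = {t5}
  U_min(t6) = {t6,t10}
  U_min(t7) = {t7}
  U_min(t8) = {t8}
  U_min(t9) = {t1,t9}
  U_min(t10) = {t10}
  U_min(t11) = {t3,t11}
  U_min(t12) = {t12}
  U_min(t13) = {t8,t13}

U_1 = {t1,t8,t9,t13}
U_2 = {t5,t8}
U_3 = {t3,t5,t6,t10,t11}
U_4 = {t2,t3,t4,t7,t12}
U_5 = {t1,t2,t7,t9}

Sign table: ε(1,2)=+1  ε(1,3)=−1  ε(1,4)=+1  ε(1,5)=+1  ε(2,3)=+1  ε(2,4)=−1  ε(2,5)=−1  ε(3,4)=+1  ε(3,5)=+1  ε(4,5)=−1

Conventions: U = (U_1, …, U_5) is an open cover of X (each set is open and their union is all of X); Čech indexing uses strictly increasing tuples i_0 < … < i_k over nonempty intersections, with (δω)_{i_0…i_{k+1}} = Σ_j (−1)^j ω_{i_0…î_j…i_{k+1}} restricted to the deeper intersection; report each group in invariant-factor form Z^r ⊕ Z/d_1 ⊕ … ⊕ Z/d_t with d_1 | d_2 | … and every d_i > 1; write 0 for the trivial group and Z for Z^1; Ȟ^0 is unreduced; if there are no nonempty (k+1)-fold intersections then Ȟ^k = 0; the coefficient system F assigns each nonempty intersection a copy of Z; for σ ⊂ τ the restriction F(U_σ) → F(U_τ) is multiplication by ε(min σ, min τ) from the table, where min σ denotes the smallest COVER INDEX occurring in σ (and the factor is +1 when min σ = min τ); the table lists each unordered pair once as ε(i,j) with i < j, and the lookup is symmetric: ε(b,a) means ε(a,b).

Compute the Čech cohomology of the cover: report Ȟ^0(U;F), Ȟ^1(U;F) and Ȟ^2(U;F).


nonempty overlaps:
  U12={t8} U15={t1,t9} U23={t5} U34={t3} U45={t2,t7}
C dims 5,5; δ0: rk 5, SNF 1^4·2
degree 0: 5−5−0 = 0 → Ȟ^0 ≅ 0
degree 1: 5−0−5 = 0 plus torsion [2] → Ȟ^1 ≅ Z/2
degree 2: 0−0−0 = 0 → Ȟ^2 ≅ 0

Ȟ^0(U;F) ≅ 0, Ȟ^1(U;F) ≅ Z/2 and Ȟ^2(U;F) ≅ 0


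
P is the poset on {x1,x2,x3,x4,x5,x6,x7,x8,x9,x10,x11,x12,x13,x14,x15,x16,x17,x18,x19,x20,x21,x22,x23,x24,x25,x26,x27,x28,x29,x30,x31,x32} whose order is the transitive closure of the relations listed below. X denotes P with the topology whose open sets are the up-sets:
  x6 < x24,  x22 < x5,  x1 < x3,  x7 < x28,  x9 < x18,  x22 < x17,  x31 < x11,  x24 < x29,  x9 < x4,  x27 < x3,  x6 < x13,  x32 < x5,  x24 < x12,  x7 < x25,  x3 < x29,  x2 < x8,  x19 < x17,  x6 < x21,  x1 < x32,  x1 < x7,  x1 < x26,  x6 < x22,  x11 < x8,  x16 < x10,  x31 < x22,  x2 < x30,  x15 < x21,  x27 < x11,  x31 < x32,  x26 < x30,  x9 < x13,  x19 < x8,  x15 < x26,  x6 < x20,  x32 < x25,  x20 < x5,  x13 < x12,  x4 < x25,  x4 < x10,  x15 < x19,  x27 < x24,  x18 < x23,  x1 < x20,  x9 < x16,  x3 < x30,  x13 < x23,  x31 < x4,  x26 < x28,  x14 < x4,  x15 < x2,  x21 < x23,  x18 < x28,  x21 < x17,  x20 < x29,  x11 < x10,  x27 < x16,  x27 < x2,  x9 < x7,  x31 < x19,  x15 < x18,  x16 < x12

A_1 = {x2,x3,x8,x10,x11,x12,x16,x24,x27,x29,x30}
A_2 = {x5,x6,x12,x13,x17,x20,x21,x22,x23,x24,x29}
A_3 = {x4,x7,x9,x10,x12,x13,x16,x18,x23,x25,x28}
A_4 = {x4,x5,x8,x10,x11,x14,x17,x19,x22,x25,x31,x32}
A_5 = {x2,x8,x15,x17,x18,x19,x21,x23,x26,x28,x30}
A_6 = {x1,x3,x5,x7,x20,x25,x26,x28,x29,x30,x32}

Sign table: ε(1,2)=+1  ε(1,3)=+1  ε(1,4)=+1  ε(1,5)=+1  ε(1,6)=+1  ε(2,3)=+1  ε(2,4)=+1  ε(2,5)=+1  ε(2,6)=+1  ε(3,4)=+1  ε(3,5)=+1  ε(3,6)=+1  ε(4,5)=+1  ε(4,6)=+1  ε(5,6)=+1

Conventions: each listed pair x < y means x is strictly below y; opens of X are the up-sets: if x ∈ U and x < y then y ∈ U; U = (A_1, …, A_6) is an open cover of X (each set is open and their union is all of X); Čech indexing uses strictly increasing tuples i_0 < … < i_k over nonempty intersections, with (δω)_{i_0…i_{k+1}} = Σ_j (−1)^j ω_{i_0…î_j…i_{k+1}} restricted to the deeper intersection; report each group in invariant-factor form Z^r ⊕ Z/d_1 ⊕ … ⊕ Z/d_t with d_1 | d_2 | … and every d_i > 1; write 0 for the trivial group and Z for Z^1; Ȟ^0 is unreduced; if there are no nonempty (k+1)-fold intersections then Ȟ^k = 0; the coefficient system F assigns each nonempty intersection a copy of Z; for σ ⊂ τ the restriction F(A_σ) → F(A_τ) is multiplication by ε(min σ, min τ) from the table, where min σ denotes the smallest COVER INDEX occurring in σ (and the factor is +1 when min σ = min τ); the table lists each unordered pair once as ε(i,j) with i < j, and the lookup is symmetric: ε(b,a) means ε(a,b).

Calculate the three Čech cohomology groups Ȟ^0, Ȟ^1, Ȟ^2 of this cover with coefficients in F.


Ȟ^0 = Z, Ȟ^1 = 0 and Ȟ^2 = Z/2

nerve of the cover:
  A12={x12,x24,x29} A13={x10,x12,x16} A14={x8,x10,x11} A15={x2,x8,x30} A16={x3,x29,x30} A23={x12,x13,x23} A24={x5,x17,x22} A25={x17,x21,x23} A26={x5,x20,x29} A34={x4,x10,x25} A35={x18,x23,x28} A36={x7,x25,x28} A45={x8,x17,x19} A46={x5,x25,x32} A56={x26,x28,x30}
  A123={x12} A126={x29} A134={x10} A145={x8} A156={x30} A235={x23} A245={x17} A246={x5} A346={x25} A356={x28}
C dims 6,15,10; δ0: rk 5, SNF 1^5; δ1: rk 10, SNF 1^9·2
Ȟ^0 = (6 − 5) − 0 = 1, so Ȟ^0 ≅ Z
Ȟ^1 = (15 − 10) − 5 = 0, so Ȟ^1 ≅ 0
Ȟ^2 = (10 − 0) − 10 = 0 plus torsion [2], so Ȟ^2 ≅ Z/2


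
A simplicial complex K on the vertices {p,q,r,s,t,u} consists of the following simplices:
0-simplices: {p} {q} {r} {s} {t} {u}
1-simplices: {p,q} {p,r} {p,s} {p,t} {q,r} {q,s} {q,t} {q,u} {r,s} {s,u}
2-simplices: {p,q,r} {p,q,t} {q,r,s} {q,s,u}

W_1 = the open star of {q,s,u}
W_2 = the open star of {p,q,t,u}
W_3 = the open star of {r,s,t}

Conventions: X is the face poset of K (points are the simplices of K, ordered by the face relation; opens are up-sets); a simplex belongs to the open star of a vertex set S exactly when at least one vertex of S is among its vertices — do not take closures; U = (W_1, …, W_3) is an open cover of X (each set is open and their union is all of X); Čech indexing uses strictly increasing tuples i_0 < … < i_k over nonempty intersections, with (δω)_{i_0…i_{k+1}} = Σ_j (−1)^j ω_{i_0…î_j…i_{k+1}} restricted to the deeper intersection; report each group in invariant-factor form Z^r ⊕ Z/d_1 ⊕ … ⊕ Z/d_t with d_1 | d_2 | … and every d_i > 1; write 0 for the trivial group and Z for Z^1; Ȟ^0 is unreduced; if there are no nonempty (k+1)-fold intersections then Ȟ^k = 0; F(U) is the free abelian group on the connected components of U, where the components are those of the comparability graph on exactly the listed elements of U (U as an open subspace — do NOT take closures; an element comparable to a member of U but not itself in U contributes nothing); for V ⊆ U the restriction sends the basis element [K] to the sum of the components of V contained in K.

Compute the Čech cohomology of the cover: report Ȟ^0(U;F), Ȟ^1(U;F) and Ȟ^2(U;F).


nerve of the cover:
  W1={{q},{s},{u},{p,q},{p,s},{q,r},{q,s},{q,t},{q,u},{r,s},{s,u},{p,q,r},{p,q,t},{q,r,s},{q,s,u}} W2={{p},{q},{t},{u},{p,q},{p,r},{p,s},{p,t},{q,r},{q,s},{q,t},{q,u},{s,u},{p,q,r},{p,q,t},{q,r,s},{q,s,u}} W3={{r},{s},{t},{p,r},{p,s},{p,t},{q,r},{q,s},{q,t},{r,s},{s,u},{p,q,r},{p,q,t},{q,r,s},{q,s,u}}
  W12={{q},{u},{p,q},{p,s},{q,r},{q,s},{q,t},{q,u},{s,u},{p,q,r},{p,q,t},{q,r,s},{q,s,u}} W13={{s},{p,s},{q,r},{q,s},{q,t},{r,s},{s,u},{p,q,r},{p,q,t},{q,r,s},{q,s,u}} W23={{t},{p,r},{p,s},{p,t},{q,r},{q,s},{q,t},{s,u},{p,q,r},{p,q,t},{q,r,s},{q,s,u}}
  W123={{p,s},{q,r},{q,s},{q,t},{s,u},{p,q,r},{p,q,t},{q,r,s},{q,s,u}}
components per intersection:
  W1: {{q},{s},{u},{p,q},{p,s},{q,r},{q,s},{q,t},{q,u},{r,s},{s,u},{p,q,r},{p,q,t},{q,r,s},{q,s,u}}
  W2: {{p},{q},{t},{u},{p,q},{p,r},{p,s},{p,t},{q,r},{q,s},{q,t},{q,u},{s,u},{p,q,r},{p,q,t},{q,r,s},{q,s,u}}
  W3: {{r},{s},{p,r},{p,s},{q,r},{q,s},{r,s},{s,u},{p,q,r},{q,r,s},{q,s,u}} {{t},{p,t},{q,t},{p,q,t}}
  W12: {{q},{u},{p,q},{q,r},{q,s},{q,t},{q,u},{s,u},{p,q,r},{p,q,t},{q,r,s},{q,s,u}} {{p,s}}
  W13: {{s},{p,s},{q,r},{q,s},{r,s},{s,u},{p,q,r},{q,r,s},{q,s,u}} {{q,t},{p,q,t}}
  W23: {{t},{p,t},{q,t},{p,q,t}} {{p,r},{q,r},{q,s},{s,u},{p,q,r},{q,r,s},{q,s,u}} {{p,s}}
  W123: {{p,s}} {{q,r},{q,s},{s,u},{p,q,r},{q,r,s},{q,s,u}} {{q,t},{p,q,t}}
C dims 4,7,3; δ0: rk 3, SNF 1^3; δ1: rk 3, SNF 1^3
Ȟ^0 = (4 − 3) − 0 = 1, so Ȟ^0 ≅ Z
Ȟ^1 = (7 − 3) − 3 = 1, so Ȟ^1 ≅ Z
Ȟ^2 = (3 − 0) − 3 = 0, so Ȟ^2 ≅ 0

Ȟ^0 = Z, Ȟ^1 = Z, Ȟ^2 = 0


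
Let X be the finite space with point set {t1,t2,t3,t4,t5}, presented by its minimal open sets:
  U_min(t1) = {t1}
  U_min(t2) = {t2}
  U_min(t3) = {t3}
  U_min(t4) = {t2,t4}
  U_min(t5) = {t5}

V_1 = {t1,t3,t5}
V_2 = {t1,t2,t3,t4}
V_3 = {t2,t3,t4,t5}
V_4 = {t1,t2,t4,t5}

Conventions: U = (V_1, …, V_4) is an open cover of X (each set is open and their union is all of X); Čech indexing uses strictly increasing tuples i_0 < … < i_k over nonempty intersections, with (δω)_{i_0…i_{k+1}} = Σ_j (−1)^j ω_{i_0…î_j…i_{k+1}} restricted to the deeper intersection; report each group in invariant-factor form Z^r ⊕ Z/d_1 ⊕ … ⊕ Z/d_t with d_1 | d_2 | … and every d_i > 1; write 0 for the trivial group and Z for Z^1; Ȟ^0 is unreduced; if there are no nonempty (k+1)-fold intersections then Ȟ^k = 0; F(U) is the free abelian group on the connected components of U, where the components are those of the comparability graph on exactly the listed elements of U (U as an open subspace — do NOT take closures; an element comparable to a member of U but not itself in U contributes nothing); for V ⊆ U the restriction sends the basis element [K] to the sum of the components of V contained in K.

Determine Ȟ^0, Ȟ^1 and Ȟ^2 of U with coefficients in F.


Ȟ^0 ≅ Z^4, Ȟ^1 ≅ 0 and Ȟ^2 ≅ 0

nerve of the cover:
  V12={t1,t3} V13={t3,t5} V14={t1,t5} V23={t2,t3,t4} V24={t1,t2,t4} V34={t2,t4,t5}
  V123={t3} V124={t1} V134={t5} V234={t2,t4}
components per intersection:
  V1: {t1} {t3} {t5}
  V2: {t1} {t2,t4} {t3}
  V3: {t2,t4} {t3} {t5}
  V4: {t1} {t2,t4} {t5}
  V12: {t1} {t3}
  V13: {t3} {t5}
  V14: {t1} {t5}
  V23: {t2,t4} {t3}
  V24: {t1} {t2,t4}
  V34: {t2,t4} {t5}
  V123: {t3}
  V124: {t1}
  V134: {t5}
  V234: {t2,t4}
C dims 12,12,4; δ0: rk 8, SNF 1^8; δ1: rk 4, SNF 1^4
Ȟ^0 = (12 − 8) − 0 = 4, so Ȟ^0 ≅ Z^4
Ȟ^1 = (12 − 4) − 8 = 0, so Ȟ^1 ≅ 0
Ȟ^2 = (4 − 0) − 4 = 0, so Ȟ^2 ≅ 0


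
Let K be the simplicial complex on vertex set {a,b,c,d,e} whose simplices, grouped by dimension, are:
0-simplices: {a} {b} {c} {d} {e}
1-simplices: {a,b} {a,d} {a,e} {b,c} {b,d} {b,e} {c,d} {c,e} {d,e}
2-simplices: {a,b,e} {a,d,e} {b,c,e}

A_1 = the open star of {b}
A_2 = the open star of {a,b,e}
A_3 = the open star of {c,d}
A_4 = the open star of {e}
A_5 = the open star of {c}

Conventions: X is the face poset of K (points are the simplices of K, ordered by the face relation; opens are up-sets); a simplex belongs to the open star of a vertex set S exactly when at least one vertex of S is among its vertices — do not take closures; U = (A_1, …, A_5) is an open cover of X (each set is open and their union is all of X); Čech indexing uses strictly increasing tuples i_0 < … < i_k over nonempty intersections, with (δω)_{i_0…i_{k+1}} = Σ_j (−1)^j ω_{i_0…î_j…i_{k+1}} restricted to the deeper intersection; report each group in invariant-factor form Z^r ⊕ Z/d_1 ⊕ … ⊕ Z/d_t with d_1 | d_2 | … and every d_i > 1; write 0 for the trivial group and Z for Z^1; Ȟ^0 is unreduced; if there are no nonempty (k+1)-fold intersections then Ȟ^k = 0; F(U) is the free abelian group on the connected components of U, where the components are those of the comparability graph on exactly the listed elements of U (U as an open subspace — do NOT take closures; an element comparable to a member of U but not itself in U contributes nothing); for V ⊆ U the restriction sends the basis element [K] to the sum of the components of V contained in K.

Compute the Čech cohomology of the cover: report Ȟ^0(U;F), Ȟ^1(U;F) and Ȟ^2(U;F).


Ȟ^0 = Z, Ȟ^1 = Z^2 and Ȟ^2 = 0

cover nerve:
  A1={{b},{a,b},{b,c},{b,d},{b,e},{a,b,e},{b,c,e}} A2={{a},{b},{e},{a,b},{a,d},{a,e},{b,c},{b,d},{b,e},{c,e},{d,e},{a,b,e},{a,d,e},{b,c,e}} A3={{c},{d},{a,d},{b,c},{b,d},{c,d},{c,e},{d,e},{a,d,e},{b,c,e}} A4={{e},{a,e},{b,e},{c,e},{d,e},{a,b,e},{a,d,e},{b,c,e}} A5={{c},{b,c},{c,d},{c,e},{b,c,e}}
  A12={{b},{a,b},{b,c},{b,d},{b,e},{a,b,e},{b,c,e}} A13={{b,c},{b,d},{b,c,e}} A14={{b,e},{a,b,e},{b,c,e}} A15={{b,c},{b,c,e}} A23={{a,d},{b,c},{b,d},{c,e},{d,e},{a,d,e},{b,c,e}} A24={{e},{a,e},{b,e},{c,e},{d,e},{a,b,e},{a,d,e},{b,c,e}} A25={{b,c},{c,e},{b,c,e}} A34={{c,e},{d,e},{a,d,e},{b,c,e}} A35={{c},{b,c},{c,d},{c,e},{b,c,e}} A45={{c,e},{b,c,e}}
  A123={{b,c},{b,d},{b,c,e}} A124={{b,e},{a,b,e},{b,c,e}} A125={{b,c},{b,c,e}} A134={{b,c,e}} A135={{b,c},{b,c,e}} A145={{b,c,e}} A234={{c,e},{d,e},{a,d,e},{b,c,e}} A235={{b,c},{c,e},{b,c,e}} A245={{c,e},{b,c,e}} A345={{c,e},{b,c,e}}
  A1234={{b,c,e}} A1235={{b,c},{b,c,e}} A1245={{b,c,e}} A1345={{b,c,e}} A2345={{c,e},{b,c,e}}
  A12345={{b,c,e}}
components per intersection:
  A1: {{b},{a,b},{b,c},{b,d},{b,e},{a,b,e},{b,c,e}}
  A2: {{a},{b},{e},{a,b},{a,d},{a,e},{b,c},{b,d},{b,e},{c,e},{d,e},{a,b,e},{a,d,e},{b,c,e}}
  A3: {{c},{d},{a,d},{b,c},{b,d},{c,d},{c,e},{d,e},{a,d,e},{b,c,e}}
  A4: {{e},{a,e},{b,e},{c,e},{d,e},{a,b,e},{a,d,e},{b,c,e}}
  A5: {{c},{b,c},{c,d},{c,e},{b,c,e}}
  A12: {{b},{a,b},{b,c},{b,d},{b,e},{a,b,e},{b,c,e}}
  A13: {{b,c},{b,c,e}} {{b,d}}
  A14: {{b,e},{a,b,e},{b,c,e}}
  A15: {{b,c},{b,c,e}}
  A23: {{a,d},{d,e},{a,d,e}} {{b,c},{c,e},{b,c,e}} {{b,d}}
  A24: {{e},{a,e},{b,e},{c,e},{d,e},{a,b,e},{a,d,e},{b,c,e}}
  A25: {{b,c},{c,e},{b,c,e}}
  A34: {{c,e},{b,c,e}} {{d,e},{a,d,e}}
  A35: {{c},{b,c},{c,d},{c,e},{b,c,e}}
  A45: {{c,e},{b,c,e}}
  A123: {{b,c},{b,c,e}} {{b,d}}
  A124: {{b,e},{a,b,e},{b,c,e}}
  A125: {{b,c},{b,c,e}}
  A134: {{b,c,e}}
  A135: {{b,c},{b,c,e}}
  A145: {{b,c,e}}
  A234: {{c,e},{b,c,e}} {{d,e},{a,d,e}}
  A235: {{b,c},{c,e},{b,c,e}}
  A245: {{c,e},{b,c,e}}
  A345: {{c,e},{b,c,e}}
  A1234: {{b,c,e}}
  A1235: {{b,c},{b,c,e}}
  A1245: {{b,c,e}}
  A1345: {{b,c,e}}
  A2345: {{c,e},{b,c,e}}
  A12345: {{b,c,e}}
C dims 5,14,12,5; δ0: rk 4, SNF 1^4; δ1: rk 8, SNF 1^8; δ2: rk 4, SNF 1^4
Ȟ^0: (5−4)−0=1 ⇒ Z
Ȟ^1: (14−8)−4=2 ⇒ Z^2
Ȟ^2: (12−4)−8=0 ⇒ 0


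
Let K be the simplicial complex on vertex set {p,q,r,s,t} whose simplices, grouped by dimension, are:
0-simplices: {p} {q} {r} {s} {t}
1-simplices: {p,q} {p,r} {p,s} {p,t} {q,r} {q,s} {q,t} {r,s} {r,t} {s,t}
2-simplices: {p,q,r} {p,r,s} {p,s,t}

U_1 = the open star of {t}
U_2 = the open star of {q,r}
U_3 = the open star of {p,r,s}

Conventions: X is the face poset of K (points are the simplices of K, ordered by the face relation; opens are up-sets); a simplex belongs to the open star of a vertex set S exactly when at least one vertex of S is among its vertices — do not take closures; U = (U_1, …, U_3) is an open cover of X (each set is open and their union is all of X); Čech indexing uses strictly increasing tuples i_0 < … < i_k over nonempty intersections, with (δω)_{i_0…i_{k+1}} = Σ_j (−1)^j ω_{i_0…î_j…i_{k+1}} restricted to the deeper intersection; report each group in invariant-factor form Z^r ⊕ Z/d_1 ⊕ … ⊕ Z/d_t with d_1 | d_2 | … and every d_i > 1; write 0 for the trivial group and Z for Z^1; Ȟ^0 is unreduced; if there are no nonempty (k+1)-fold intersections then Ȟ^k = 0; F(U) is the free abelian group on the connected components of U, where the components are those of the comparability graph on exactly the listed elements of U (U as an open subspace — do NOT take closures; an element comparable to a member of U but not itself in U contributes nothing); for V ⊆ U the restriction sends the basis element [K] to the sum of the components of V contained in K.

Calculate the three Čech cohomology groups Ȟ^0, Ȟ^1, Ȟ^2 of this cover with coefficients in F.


cover nerve:
  U1={{t},{p,t},{q,t},{r,t},{s,t},{p,s,t}} U2={{q},{r},{p,q},{p,r},{q,r},{q,s},{q,t},{r,s},{r,t},{p,q,r},{p,r,s}} U3={{p},{r},{s},{p,q},{p,r},{p,s},{p,t},{q,r},{q,s},{r,s},{r,t},{s,t},{p,q,r},{p,r,s},{p,s,t}}
  U12={{q,t},{r,t}} U13={{p,t},{r,t},{s,t},{p,s,t}} U23={{r},{p,q},{p,r},{q,r},{q,s},{r,s},{r,t},{p,q,r},{p,r,s}}
  U123={{r,t}}
components per intersection:
  U1: {{t},{p,t},{q,t},{r,t},{s,t},{p,s,t}}
  U2: {{q},{r},{p,q},{p,r},{q,r},{q,s},{q,t},{r,s},{r,t},{p,q,r},{p,r,s}}
  U3: {{p},{r},{s},{p,q},{p,r},{p,s},{p,t},{q,r},{q,s},{r,s},{r,t},{s,t},{p,q,r},{p,r,s},{p,s,t}}
  U12: {{q,t}} {{r,t}}
  U13: {{p,t},{s,t},{p,s,t}} {{r,t}}
  U23: {{r},{p,q},{p,r},{q,r},{r,s},{r,t},{p,q,r},{p,r,s}} {{q,s}}
  U123: {{r,t}}
C dims 3,6,1; δ0: rk 2, SNF 1^2; δ1: rk 1, SNF 1^1
Ȟ^0: (3−2)−0=1 ⇒ Z
Ȟ^1: (6−1)−2=3 ⇒ Z^3
Ȟ^2: (1−0)−1=0 ⇒ 0

Ȟ^0 ≅ Z; Ȟ^1 ≅ Z^3; Ȟ^2 ≅ 0


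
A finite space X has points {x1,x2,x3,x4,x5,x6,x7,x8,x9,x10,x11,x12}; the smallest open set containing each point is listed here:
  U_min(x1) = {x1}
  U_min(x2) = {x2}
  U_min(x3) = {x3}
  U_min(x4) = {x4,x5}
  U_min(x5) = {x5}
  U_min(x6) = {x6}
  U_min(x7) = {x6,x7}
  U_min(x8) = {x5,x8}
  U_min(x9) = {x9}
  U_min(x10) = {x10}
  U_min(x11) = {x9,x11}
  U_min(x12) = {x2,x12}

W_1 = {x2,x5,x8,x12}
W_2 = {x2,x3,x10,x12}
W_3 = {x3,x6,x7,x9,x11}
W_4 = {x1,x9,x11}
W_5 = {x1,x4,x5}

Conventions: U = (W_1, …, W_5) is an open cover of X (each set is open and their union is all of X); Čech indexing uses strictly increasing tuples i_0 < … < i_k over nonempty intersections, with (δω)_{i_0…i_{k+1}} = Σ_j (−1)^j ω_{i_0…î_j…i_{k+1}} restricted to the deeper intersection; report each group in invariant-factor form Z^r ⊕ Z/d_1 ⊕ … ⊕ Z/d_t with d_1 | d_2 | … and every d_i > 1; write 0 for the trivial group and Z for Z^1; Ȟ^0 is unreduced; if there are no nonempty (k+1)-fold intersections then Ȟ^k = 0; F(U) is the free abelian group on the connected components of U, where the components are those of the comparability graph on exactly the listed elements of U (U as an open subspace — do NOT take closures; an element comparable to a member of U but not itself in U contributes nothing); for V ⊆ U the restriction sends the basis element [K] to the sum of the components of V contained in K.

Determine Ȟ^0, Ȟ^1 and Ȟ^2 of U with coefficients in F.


nerve of the cover:
  W12={x2,x12} W15={x5} W23={x3} W34={x9,x11} W45={x1}
components per intersection:
  W1: {x2,x12} {x5,x8}
  W2: {x2,x12} {x3} {x10}
  W3: {x3} {x6,x7} {x9,x11}
  W4: {x1} {x9,x11}
  W5: {x1} {x4,x5}
  W12: {x2,x12}
  W15: {x5}
  W23: {x3}
  W34: {x9,x11}
  W45: {x1}
C dims 12,5; δ0: rk 5, SNF 1^5
Ȟ^0 = (12 − 5) − 0 = 7, so Ȟ^0 ≅ Z^7
Ȟ^1 = (5 − 0) − 5 = 0, so Ȟ^1 ≅ 0
Ȟ^2 = (0 − 0) − 0 = 0, so Ȟ^2 ≅ 0

Ȟ^0 ≅ Z^7, Ȟ^1 ≅ 0, Ȟ^2 ≅ 0


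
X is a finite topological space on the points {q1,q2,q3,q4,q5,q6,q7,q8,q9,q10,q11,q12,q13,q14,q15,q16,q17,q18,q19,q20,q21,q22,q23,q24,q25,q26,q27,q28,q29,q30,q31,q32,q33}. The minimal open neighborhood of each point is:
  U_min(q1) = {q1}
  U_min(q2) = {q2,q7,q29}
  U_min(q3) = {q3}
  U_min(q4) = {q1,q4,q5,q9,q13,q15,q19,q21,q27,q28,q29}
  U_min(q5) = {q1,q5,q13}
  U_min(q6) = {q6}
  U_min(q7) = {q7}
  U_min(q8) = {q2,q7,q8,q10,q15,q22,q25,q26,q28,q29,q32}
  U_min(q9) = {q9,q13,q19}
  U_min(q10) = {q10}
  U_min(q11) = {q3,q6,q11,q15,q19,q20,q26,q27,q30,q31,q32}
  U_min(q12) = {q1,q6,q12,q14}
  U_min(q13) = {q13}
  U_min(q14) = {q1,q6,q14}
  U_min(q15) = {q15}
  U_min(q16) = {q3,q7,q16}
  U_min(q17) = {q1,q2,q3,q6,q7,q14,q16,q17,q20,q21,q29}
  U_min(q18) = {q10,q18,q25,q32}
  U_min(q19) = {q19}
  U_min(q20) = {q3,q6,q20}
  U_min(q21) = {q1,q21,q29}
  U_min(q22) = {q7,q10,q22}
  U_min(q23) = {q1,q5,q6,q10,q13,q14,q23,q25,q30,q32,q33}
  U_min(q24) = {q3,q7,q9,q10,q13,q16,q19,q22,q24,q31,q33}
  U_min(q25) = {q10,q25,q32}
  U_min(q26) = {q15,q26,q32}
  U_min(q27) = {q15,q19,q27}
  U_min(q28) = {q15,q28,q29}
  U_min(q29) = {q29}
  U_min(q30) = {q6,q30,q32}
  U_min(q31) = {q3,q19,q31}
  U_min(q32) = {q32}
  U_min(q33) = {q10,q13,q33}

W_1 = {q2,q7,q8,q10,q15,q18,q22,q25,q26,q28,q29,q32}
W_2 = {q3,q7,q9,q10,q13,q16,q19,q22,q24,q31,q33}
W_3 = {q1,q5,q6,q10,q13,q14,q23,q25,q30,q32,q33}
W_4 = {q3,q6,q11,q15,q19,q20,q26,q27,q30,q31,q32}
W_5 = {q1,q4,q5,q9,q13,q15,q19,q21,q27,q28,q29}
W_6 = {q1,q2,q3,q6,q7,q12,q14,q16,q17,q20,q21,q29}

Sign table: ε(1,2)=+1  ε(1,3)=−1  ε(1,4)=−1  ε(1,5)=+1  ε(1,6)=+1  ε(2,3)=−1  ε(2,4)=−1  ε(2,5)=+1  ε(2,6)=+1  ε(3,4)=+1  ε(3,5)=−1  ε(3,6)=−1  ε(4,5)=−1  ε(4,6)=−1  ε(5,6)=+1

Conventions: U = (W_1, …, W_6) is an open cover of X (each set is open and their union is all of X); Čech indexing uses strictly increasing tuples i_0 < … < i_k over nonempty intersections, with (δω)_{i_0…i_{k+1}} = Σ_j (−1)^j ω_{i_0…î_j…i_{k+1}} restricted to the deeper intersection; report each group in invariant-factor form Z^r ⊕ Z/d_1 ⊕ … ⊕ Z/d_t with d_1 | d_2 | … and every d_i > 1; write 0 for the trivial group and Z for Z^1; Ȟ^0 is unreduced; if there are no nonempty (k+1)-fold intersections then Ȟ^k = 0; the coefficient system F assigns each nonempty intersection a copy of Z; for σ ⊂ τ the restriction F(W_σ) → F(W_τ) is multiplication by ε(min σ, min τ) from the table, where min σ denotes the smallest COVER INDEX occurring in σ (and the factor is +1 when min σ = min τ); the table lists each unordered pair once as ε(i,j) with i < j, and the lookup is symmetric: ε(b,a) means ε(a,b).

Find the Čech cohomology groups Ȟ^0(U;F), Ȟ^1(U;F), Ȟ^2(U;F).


intersection data:
  W12={q7,q10,q22} W13={q10,q25,q32} W14={q15,q26,q32} W15={q15,q28,q29} W16={q2,q7,q29} W23={q10,q13,q33} W24={q3,q19,q31} W25={q9,q13,q19} W26={q3,q7,q16} W34={q6,q30,q32} W35={q1,q5,q13} W36={q1,q6,q14} W45={q15,q19,q27} W46={q3,q6,q20} W56={q1,q21,q29}
  W123={q10} W126={q7} W134={q32} W145={q15} W156={q29} W235={q13} W245={q19} W246={q3} W346={q6} W356={q1}
C dims 6,15,10; δ0: rk 5, SNF 1^5; δ1: rk 10, SNF 1^9·2
Ȟ^0 = (6 − 5) − 0 = 1, so Ȟ^0 ≅ Z
Ȟ^1 = (15 − 10) − 5 = 0, so Ȟ^1 ≅ 0
Ȟ^2 = (10 − 0) − 10 = 0 plus torsion [2], so Ȟ^2 ≅ Z/2

Ȟ^0(U;F) ≅ Z; Ȟ^1(U;F) ≅ 0; Ȟ^2(U;F) ≅ Z/2


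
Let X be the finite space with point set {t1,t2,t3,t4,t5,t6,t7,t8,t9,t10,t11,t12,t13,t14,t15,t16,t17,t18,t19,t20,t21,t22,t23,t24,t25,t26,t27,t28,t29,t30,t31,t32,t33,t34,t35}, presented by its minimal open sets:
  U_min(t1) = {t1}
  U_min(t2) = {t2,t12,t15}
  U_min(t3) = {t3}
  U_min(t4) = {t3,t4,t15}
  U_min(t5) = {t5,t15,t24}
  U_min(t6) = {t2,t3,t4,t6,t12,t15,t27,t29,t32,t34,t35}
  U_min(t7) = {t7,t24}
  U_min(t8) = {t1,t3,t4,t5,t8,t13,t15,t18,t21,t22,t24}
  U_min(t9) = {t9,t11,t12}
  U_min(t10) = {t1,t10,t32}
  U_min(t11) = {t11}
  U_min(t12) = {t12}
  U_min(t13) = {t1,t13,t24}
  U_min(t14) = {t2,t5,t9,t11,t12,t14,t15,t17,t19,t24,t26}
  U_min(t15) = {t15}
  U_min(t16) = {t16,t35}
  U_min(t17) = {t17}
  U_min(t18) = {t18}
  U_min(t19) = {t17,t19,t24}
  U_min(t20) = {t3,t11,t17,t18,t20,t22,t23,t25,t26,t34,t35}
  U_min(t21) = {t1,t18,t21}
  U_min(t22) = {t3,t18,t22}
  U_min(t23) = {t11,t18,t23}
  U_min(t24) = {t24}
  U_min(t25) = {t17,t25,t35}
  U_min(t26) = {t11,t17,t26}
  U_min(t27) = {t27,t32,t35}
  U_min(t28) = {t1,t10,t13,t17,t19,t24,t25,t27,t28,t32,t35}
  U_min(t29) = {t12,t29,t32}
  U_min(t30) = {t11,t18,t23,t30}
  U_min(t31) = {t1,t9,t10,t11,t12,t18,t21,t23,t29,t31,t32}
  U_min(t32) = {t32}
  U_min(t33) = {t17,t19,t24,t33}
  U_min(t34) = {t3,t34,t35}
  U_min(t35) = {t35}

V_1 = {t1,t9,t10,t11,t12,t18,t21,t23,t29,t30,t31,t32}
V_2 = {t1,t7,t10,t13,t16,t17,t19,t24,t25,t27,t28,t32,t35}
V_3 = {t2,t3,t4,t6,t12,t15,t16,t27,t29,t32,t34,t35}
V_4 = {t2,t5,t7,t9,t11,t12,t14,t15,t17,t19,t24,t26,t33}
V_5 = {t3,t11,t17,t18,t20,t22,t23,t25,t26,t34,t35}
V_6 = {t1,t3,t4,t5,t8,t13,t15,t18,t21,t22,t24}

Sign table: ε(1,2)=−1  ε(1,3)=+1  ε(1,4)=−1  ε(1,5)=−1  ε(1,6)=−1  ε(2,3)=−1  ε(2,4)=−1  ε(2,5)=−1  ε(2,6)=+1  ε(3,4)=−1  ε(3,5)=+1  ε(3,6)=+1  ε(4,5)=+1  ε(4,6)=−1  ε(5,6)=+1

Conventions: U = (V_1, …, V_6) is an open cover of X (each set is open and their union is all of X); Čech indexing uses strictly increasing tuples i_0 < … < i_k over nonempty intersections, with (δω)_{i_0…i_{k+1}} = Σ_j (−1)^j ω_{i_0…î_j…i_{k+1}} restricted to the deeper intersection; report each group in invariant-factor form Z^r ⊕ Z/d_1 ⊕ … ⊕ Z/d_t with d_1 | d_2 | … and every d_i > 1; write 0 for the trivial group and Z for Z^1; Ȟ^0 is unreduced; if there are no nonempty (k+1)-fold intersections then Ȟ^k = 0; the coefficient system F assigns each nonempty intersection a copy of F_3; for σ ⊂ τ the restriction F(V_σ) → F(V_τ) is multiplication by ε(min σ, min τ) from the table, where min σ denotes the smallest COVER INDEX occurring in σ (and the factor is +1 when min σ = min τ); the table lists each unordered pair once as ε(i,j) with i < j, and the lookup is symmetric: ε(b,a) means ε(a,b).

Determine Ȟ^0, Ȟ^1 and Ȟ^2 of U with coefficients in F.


nonempty overlaps:
  V12={t1,t10,t32} V13={t12,t29,t32} V14={t9,t11,t12} V15={t11,t18,t23} V16={t1,t18,t21} V23={t16,t27,t32,t35} V24={t7,t17,t19,t24} V25={t17,t25,t35} V26={t1,t13,t24} V34={t2,t12,t15} V35={t3,t34,t35} V36={t3,t4,t15} V45={t11,t17,t26} V46={t5,t15,t24} V56={t3,t18,t22}
  V123={t32} V126={t1} V134={t12} V145={t11} V156={t18} V235={t35} V245={t17} V246={t24} V346={t15} V356={t3}
C dims 6,15,10; δ0: rk_F3 6; δ1: rk_F3 9
degree 0: 6−6−0 = 0 → Ȟ^0 ≅ 0
degree 1: 15−9−6 = 0 → Ȟ^1 ≅ 0
degree 2: 10−0−9 = 1 → Ȟ^2 ≅ Z/3

Ȟ^0 ≅ 0; Ȟ^1 ≅ 0; Ȟ^2 ≅ Z/3


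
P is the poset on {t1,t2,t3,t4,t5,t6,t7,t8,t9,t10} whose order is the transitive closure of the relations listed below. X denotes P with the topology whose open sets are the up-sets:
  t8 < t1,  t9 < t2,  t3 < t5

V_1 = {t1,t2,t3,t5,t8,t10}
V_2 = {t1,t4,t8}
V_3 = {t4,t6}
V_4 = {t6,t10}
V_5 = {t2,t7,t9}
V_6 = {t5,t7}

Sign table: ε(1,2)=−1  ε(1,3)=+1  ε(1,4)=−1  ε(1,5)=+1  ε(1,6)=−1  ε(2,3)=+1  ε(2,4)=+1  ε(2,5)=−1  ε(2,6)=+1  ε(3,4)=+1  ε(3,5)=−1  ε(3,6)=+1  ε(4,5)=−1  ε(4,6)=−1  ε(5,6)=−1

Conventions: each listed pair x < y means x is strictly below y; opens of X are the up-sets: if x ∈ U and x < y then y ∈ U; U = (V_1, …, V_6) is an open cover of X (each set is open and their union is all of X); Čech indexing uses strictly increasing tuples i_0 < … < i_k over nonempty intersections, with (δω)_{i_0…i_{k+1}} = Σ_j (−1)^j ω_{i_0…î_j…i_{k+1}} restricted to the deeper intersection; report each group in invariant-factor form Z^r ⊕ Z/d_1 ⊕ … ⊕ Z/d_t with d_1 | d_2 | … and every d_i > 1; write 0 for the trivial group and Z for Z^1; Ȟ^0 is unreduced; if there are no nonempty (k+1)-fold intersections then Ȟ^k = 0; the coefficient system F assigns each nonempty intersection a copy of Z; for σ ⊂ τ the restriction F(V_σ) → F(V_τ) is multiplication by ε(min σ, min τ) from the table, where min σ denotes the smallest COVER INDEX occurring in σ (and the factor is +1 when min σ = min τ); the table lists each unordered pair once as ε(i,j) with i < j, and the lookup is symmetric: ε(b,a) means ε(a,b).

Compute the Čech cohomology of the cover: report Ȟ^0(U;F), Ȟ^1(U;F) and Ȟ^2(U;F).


nonempty overlaps:
  V12={t1,t8} V14={t10} V15={t2} V16={t5} V23={t4} V34={t6} V56={t7}
C dims 6,7; δ0: rk 5, SNF 1^5
degree 0: 6−5−0 = 1 → Ȟ^0 ≅ Z
degree 1: 7−0−5 = 2 → Ȟ^1 ≅ Z^2
degree 2: 0−0−0 = 0 → Ȟ^2 ≅ 0

Ȟ^0(U;F) ≅ Z, Ȟ^1(U;F) ≅ Z^2 and Ȟ^2(U;F) ≅ 0


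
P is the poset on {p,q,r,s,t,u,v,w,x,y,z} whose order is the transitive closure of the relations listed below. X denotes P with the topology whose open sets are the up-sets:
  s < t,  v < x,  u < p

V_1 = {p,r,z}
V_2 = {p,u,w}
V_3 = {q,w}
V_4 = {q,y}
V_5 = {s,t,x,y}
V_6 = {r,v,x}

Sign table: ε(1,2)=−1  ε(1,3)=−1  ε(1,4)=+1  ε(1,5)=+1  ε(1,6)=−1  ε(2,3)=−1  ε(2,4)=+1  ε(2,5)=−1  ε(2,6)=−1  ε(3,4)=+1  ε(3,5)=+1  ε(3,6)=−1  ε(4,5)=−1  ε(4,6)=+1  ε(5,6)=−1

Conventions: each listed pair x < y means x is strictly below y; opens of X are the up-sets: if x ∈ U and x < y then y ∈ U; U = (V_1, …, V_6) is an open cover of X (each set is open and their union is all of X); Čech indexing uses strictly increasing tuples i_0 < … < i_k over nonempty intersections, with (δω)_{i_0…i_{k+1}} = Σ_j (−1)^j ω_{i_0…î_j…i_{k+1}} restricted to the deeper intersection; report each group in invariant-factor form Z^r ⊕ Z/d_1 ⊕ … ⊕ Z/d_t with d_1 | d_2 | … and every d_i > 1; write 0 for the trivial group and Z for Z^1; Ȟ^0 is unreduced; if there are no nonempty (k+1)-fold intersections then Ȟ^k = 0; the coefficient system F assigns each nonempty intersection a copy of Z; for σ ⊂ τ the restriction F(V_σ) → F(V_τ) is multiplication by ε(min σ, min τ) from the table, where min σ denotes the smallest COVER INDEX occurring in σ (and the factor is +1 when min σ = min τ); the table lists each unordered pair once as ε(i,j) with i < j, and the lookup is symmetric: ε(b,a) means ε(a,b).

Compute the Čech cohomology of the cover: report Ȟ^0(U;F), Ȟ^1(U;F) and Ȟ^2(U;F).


cover nerve:
  V12={p} V16={r} V23={w} V34={q} V45={y} V56={x}
C dims 6,6; δ0: rk 6, SNF 1^5·2
Ȟ^0: (6−6)−0=0 ⇒ 0
Ȟ^1: (6−0)−6=0 plus torsion [2] ⇒ Z/2
Ȟ^2: (0−0)−0=0 ⇒ 0

Ȟ^0 ≅ 0, Ȟ^1 ≅ Z/2, Ȟ^2 ≅ 0


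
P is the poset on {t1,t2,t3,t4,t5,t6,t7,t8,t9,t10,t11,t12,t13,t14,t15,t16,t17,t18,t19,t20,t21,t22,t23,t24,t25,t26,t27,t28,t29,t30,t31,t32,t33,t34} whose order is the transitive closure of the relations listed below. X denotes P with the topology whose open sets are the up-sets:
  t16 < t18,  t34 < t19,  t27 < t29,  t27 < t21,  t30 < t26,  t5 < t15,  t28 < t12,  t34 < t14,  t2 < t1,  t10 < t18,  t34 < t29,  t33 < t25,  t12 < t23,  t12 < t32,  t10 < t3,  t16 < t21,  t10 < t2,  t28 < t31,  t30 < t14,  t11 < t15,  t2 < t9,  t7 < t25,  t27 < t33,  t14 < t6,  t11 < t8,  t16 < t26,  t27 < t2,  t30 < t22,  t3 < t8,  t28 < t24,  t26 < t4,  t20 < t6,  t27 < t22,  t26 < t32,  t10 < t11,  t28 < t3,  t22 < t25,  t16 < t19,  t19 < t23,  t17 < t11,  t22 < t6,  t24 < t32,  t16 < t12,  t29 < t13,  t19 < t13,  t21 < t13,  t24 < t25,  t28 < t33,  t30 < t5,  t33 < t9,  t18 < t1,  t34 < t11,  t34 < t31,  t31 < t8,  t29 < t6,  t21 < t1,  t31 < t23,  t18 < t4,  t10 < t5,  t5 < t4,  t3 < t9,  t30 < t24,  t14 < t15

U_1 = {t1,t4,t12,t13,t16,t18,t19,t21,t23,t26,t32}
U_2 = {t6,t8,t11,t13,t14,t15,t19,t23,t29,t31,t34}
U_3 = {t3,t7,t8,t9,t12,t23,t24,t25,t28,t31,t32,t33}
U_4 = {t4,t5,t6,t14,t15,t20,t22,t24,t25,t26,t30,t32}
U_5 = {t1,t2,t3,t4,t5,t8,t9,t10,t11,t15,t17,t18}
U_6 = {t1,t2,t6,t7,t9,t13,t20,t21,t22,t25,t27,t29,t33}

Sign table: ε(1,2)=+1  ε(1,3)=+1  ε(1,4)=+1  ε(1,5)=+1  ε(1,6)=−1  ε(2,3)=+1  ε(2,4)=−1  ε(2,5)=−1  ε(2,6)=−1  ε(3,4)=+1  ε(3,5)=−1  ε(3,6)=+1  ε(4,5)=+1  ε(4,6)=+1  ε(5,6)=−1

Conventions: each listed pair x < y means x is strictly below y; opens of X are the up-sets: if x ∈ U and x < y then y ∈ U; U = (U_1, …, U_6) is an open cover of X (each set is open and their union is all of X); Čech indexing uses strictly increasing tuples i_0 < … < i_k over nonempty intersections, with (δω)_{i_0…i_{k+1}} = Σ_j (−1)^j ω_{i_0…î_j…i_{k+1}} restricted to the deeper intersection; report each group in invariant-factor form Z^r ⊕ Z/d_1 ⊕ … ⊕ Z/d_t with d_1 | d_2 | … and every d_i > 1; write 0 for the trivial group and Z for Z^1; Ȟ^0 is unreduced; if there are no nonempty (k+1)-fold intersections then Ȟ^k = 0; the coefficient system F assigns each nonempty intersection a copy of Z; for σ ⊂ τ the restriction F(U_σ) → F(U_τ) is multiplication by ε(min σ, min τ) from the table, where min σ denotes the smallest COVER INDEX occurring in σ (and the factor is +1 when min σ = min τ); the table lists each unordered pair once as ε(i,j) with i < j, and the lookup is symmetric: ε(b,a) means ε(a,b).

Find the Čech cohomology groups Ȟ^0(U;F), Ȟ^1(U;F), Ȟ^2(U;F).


Ȟ^0 ≅ 0; Ȟ^1 ≅ Z/2; Ȟ^2 ≅ Z

nonempty intersections:
  U12={t13,t19,t23} U13={t12,t23,t32} U14={t4,t26,t32} U15={t1,t4,t18} U16={t1,t13,t21} U23={t8,t23,t31} U24={t6,t14,t15} U25={t8,t11,t15} U26={t6,t13,t29} U34={t24,t25,t32} U35={t3,t8,t9} U36={t7,t9,t25,t33} U45={t4,t5,t15} U46={t6,t20,t22,t25} U56={t1,t2,t9}
  U123={t23} U126={t13} U134={t32} U145={t4} U156={t1} U235={t8} U245={t15} U246={t6} U346={t25} U356={t9}
C dims 6,15,10; δ0: rk 6, SNF 1^5·2; δ1: rk 9, SNF 1^9
Ȟ^0: (6−6)−0=0 ⇒ 0
Ȟ^1: (15−9)−6=0 plus torsion [2] ⇒ Z/2
Ȟ^2: (10−0)−9=1 ⇒ Z


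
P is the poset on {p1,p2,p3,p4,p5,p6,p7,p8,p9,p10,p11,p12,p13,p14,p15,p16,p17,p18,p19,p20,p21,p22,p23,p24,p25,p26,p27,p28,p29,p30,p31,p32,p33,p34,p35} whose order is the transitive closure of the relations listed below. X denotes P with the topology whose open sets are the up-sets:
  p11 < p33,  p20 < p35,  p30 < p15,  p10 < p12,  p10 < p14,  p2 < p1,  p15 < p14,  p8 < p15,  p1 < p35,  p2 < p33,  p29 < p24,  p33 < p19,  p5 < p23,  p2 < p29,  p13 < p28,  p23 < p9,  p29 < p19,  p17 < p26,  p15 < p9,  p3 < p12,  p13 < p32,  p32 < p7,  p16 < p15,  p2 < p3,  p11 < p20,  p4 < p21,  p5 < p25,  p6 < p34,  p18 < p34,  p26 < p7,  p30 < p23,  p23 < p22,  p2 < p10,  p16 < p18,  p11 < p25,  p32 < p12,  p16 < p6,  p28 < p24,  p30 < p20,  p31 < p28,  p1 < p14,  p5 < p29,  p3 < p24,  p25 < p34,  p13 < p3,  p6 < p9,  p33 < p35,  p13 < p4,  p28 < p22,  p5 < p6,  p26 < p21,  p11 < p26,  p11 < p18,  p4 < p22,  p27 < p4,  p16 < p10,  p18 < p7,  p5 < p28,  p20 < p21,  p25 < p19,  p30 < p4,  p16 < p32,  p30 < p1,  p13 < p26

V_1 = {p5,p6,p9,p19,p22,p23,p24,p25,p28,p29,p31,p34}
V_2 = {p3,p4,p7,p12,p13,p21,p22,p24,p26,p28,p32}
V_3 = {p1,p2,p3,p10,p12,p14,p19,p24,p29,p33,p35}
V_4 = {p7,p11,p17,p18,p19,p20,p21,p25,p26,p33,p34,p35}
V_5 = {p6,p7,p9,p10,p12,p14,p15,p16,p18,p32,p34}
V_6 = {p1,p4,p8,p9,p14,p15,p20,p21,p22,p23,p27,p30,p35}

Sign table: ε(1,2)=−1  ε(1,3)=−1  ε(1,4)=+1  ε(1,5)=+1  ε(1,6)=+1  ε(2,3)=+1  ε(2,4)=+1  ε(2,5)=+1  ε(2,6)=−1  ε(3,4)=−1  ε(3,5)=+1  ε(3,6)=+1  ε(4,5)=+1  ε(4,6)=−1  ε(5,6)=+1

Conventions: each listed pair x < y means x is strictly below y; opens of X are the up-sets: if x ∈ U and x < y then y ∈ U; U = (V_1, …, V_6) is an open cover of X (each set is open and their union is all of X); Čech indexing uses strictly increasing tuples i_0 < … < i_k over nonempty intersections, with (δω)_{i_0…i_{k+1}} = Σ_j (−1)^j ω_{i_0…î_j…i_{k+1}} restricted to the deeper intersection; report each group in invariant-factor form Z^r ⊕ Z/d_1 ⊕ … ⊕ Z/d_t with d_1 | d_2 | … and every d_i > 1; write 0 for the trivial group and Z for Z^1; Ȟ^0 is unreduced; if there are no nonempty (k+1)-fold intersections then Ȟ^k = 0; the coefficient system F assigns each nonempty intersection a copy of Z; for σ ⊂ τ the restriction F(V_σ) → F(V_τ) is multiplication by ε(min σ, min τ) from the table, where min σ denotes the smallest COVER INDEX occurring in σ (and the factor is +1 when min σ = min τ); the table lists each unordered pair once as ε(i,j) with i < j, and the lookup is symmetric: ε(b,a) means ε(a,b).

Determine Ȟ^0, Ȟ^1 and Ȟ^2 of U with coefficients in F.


Ȟ^0 = 0, Ȟ^1 = Z/2, Ȟ^2 = Z

nonempty overlaps:
  V12={p22,p24,p28} V13={p19,p24,p29} V14={p19,p25,p34} V15={p6,p9,p34} V16={p9,p22,p23} V23={p3,p12,p24} V24={p7,p21,p26} V25={p7,p12,p32} V26={p4,p21,p22} V34={p19,p33,p35} V35={p10,p12,p14} V36={p1,p14,p35} V45={p7,p18,p34} V46={p20,p21,p35} V56={p9,p14,p15}
  V123={p24} V126={p22} V134={p19} V145={p34} V156={p9} V235={p12} V245={p7} V246={p21} V346={p35} V356={p14}
C dims 6,15,10; δ0: rk 6, SNF 1^5·2; δ1: rk 9, SNF 1^9
degree 0: 6−6−0 = 0 → Ȟ^0 ≅ 0
degree 1: 15−9−6 = 0 plus torsion [2] → Ȟ^1 ≅ Z/2
degree 2: 10−0−9 = 1 → Ȟ^2 ≅ Z
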